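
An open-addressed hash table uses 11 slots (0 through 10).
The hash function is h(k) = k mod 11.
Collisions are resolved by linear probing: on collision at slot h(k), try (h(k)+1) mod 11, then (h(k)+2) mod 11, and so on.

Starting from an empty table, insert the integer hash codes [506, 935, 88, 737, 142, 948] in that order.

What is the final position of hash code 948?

4

506: h=0 → slot 0
935: h=0, probe 0,1 → slot 1
88: h=0, probe 0,1,2 → slot 2
737: h=0, probe 0,1,2,3 → slot 3
142: h=10 → slot 10
948: h=2, probe 2,3,4 → slot 4
Table: [506, 935, 88, 737, 948, —, —, —, —, —, 142]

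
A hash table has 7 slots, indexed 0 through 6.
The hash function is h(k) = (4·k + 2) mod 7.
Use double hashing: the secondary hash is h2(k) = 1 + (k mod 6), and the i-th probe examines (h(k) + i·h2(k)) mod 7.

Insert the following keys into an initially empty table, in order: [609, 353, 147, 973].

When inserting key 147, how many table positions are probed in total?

609 hashes to 2; slot 2 is free -> place at 2.
353 hashes to 0; slot 0 is free -> place at 0.
147 hashes to 2, h2=4; 2 taken -> place at 6.
973 hashes to 2, h2=2; 2 taken -> place at 4.
Table: [353, —, 609, —, 973, —, 147]

2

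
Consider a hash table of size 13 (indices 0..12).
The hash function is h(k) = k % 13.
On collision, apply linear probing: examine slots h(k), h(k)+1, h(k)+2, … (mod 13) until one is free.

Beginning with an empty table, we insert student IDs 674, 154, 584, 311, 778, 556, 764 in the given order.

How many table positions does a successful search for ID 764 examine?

Insert 674: h=11, slot 11 empty → index 11.
Insert 154: h=11, slot 11 occupied → index 12.
Insert 584: h=12, slot 12 occupied → index 0.
Insert 311: h=12, slots 12,0 occupied → index 1.
Insert 778: h=11, slots 11,12,0,1 occupied → index 2.
Insert 556: h=10, slot 10 empty → index 10.
Insert 764: h=10, slots 10,11,12,0,1,2 occupied → index 3.
Table: [584, 311, 778, 764, -, -, -, -, -, -, 556, 674, 154]
Lookup 764: h=10, probe 10,11,12,0,1,2,3 → found at 3.

7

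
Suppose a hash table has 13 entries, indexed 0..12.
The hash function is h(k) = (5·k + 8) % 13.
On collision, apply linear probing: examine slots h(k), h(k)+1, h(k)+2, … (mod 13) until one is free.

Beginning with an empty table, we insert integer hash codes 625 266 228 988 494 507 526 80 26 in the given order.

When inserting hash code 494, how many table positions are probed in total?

625 hashes to 0; slot 0 is free → place at 0.
266 hashes to 12; slot 12 is free → place at 12.
228 hashes to 4; slot 4 is free → place at 4.
988 hashes to 8; slot 8 is free → place at 8.
494 hashes to 8; 8 taken → place at 9.
507 hashes to 8; 8,9 taken → place at 10.
526 hashes to 12; 12,0 taken → place at 1.
80 hashes to 5; slot 5 is free → place at 5.
26 hashes to 8; 8,9,10 taken → place at 11.
Table: [625, 526, —, —, 228, 80, —, —, 988, 494, 507, 26, 266]

2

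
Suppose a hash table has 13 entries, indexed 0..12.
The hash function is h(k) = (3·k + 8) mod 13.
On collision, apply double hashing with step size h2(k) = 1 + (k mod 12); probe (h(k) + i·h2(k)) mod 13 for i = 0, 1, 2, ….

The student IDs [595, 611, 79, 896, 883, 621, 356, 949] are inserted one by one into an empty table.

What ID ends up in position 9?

621

595: h=12 → slot 12
611: h=8 → slot 8
79: h=11 → slot 11
896: h=5 → slot 5
883: h=5, h2=8, probe 5,0 → slot 0
621: h=12, h2=10, probe 12,9 → slot 9
356: h=10 → slot 10
949: h=8, h2=2, probe 8,10,12,1 → slot 1
Table: [883, 949, ∅, ∅, ∅, 896, ∅, ∅, 611, 621, 356, 79, 595]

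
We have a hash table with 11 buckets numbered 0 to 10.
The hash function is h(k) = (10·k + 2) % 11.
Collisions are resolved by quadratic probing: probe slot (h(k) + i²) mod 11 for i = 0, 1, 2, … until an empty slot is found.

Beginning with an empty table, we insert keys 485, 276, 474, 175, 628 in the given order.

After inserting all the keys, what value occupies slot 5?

485 hashes to 1; slot 1 is free -> place at 1.
276 hashes to 1; 1 taken -> place at 2.
474 hashes to 1; 1,2 taken -> place at 5.
175 hashes to 3; slot 3 is free -> place at 3.
628 hashes to 1; 1,2,5 taken -> place at 10.
Table: [∅, 485, 276, 175, ∅, 474, ∅, ∅, ∅, ∅, 628]

474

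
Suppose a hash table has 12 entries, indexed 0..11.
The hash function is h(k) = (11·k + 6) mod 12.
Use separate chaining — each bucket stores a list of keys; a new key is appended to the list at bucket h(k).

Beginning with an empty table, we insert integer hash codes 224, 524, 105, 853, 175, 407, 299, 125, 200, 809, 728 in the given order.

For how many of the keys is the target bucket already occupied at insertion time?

224 → bucket 10
524 → bucket 10 (collision)
105 → bucket 9
853 → bucket 5
175 → bucket 11
407 → bucket 7
299 → bucket 7 (collision)
125 → bucket 1
200 → bucket 10 (collision)
809 → bucket 1 (collision)
728 → bucket 10 (collision)
Final buckets:
0: -
1: 125 -> 809
2: -
3: -
4: -
5: 853
6: -
7: 407 -> 299
8: -
9: 105
10: 224 -> 524 -> 200 -> 728
11: 175

5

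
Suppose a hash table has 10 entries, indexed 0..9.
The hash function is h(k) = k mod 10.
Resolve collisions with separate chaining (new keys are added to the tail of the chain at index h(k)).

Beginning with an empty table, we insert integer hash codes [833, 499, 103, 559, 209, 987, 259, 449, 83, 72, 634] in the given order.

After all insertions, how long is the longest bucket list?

Insert 833: h=3, bucket 3 empty → new chain.
Insert 499: h=9, bucket 9 empty → new chain.
Insert 103: h=3, bucket 3 nonempty → append to chain.
Insert 559: h=9, bucket 9 nonempty → append to chain.
Insert 209: h=9, bucket 9 nonempty → append to chain.
Insert 987: h=7, bucket 7 empty → new chain.
Insert 259: h=9, bucket 9 nonempty → append to chain.
Insert 449: h=9, bucket 9 nonempty → append to chain.
Insert 83: h=3, bucket 3 nonempty → append to chain.
Insert 72: h=2, bucket 2 empty → new chain.
Insert 634: h=4, bucket 4 empty → new chain.
Final buckets:
0: .
1: .
2: 72
3: 833 -> 103 -> 83
4: 634
5: .
6: .
7: 987
8: .
9: 499 -> 559 -> 209 -> 259 -> 449

5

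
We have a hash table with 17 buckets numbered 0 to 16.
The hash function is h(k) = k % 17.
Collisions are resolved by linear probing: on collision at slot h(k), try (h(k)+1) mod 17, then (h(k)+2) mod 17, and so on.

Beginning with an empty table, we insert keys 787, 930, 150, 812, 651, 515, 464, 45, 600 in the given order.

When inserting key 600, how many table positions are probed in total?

5

Insert 787: h=5, slot 5 empty => index 5.
Insert 930: h=12, slot 12 empty => index 12.
Insert 150: h=14, slot 14 empty => index 14.
Insert 812: h=13, slot 13 empty => index 13.
Insert 651: h=5, slot 5 occupied => index 6.
Insert 515: h=5, slots 5,6 occupied => index 7.
Insert 464: h=5, slots 5,6,7 occupied => index 8.
Insert 45: h=11, slot 11 empty => index 11.
Insert 600: h=5, slots 5,6,7,8 occupied => index 9.
Table: [., ., ., ., ., 787, 651, 515, 464, 600, ., 45, 930, 812, 150, ., .]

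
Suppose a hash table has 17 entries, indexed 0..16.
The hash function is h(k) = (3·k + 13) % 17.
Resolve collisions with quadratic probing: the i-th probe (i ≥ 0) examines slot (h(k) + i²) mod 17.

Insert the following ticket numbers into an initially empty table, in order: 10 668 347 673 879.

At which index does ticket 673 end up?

10 hashes to 9; slot 9 is free -> place at 9.
668 hashes to 11; slot 11 is free -> place at 11.
347 hashes to 0; slot 0 is free -> place at 0.
673 hashes to 9; 9 taken -> place at 10.
879 hashes to 15; slot 15 is free -> place at 15.
Table: [347, _, _, _, _, _, _, _, _, 10, 673, 668, _, _, _, 879, _]

10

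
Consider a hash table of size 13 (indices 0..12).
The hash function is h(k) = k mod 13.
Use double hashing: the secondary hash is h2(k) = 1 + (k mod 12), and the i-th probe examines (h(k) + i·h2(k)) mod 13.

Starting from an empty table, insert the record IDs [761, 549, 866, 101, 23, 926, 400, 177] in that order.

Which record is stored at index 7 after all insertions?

761: h=7 => slot 7
549: h=3 => slot 3
866: h=8 => slot 8
101: h=10 => slot 10
23: h=10, h2=12, probe 10,9 => slot 9
926: h=3, h2=3, probe 3,6 => slot 6
400: h=10, h2=5, probe 10,2 => slot 2
177: h=8, h2=10, probe 8,5 => slot 5
Table: [-, -, 400, 549, -, 177, 926, 761, 866, 23, 101, -, -]

761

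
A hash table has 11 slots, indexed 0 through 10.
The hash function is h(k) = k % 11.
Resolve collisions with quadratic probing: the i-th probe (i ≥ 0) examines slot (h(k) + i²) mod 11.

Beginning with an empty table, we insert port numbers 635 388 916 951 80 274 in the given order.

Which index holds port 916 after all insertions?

4

635: h=8 => slot 8
388: h=3 => slot 3
916: h=3, probe 3,4 => slot 4
951: h=5 => slot 5
80: h=3, probe 3,4,7 => slot 7
274: h=10 => slot 10
Table: [∅, ∅, ∅, 388, 916, 951, ∅, 80, 635, ∅, 274]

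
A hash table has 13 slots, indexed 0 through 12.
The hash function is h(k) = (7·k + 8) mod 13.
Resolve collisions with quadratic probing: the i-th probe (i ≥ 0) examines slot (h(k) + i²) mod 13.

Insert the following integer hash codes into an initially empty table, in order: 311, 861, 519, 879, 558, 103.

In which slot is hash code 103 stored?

10

Insert 311: h=1, slot 1 empty => index 1.
Insert 861: h=3, slot 3 empty => index 3.
Insert 519: h=1, slot 1 occupied => index 2.
Insert 879: h=12, slot 12 empty => index 12.
Insert 558: h=1, slots 1,2 occupied => index 5.
Insert 103: h=1, slots 1,2,5 occupied => index 10.
Table: [∅, 311, 519, 861, ∅, 558, ∅, ∅, ∅, ∅, 103, ∅, 879]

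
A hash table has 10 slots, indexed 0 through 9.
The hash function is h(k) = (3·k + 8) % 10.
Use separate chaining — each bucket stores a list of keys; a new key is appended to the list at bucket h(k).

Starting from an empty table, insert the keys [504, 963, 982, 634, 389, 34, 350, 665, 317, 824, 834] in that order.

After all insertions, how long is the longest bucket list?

5

Insert 504: h=0, bucket 0 empty -> new chain.
Insert 963: h=7, bucket 7 empty -> new chain.
Insert 982: h=4, bucket 4 empty -> new chain.
Insert 634: h=0, bucket 0 nonempty -> append to chain.
Insert 389: h=5, bucket 5 empty -> new chain.
Insert 34: h=0, bucket 0 nonempty -> append to chain.
Insert 350: h=8, bucket 8 empty -> new chain.
Insert 665: h=3, bucket 3 empty -> new chain.
Insert 317: h=9, bucket 9 empty -> new chain.
Insert 824: h=0, bucket 0 nonempty -> append to chain.
Insert 834: h=0, bucket 0 nonempty -> append to chain.
Final buckets:
0: 504 -> 634 -> 34 -> 824 -> 834
1: —
2: —
3: 665
4: 982
5: 389
6: —
7: 963
8: 350
9: 317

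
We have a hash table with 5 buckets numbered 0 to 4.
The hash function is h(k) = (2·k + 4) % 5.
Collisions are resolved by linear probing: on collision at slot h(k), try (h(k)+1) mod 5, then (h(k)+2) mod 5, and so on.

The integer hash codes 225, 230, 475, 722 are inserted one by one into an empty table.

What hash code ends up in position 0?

230

Insert 225: h=4, slot 4 empty -> index 4.
Insert 230: h=4, slot 4 occupied -> index 0.
Insert 475: h=4, slots 4,0 occupied -> index 1.
Insert 722: h=3, slot 3 empty -> index 3.
Table: [230, 475, ∅, 722, 225]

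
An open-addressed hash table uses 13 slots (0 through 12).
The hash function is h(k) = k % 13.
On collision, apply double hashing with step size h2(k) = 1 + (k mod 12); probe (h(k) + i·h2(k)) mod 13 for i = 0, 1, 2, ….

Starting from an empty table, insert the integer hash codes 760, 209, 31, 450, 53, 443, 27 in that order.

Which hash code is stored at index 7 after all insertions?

760: h=6 → slot 6
209: h=1 → slot 1
31: h=5 → slot 5
450: h=8 → slot 8
53: h=1, h2=6, probe 1,7 → slot 7
443: h=1, h2=12, probe 1,0 → slot 0
27: h=1, h2=4, probe 1,5,9 → slot 9
Table: [443, 209, -, -, -, 31, 760, 53, 450, 27, -, -, -]

53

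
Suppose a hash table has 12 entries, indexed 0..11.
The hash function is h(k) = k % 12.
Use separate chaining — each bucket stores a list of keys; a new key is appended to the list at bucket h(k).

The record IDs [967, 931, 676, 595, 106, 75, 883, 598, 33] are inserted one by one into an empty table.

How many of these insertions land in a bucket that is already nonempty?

4

967 -> bucket 7
931 -> bucket 7 (collision)
676 -> bucket 4
595 -> bucket 7 (collision)
106 -> bucket 10
75 -> bucket 3
883 -> bucket 7 (collision)
598 -> bucket 10 (collision)
33 -> bucket 9
Final buckets:
0: ∅
1: ∅
2: ∅
3: 75
4: 676
5: ∅
6: ∅
7: 967 -> 931 -> 595 -> 883
8: ∅
9: 33
10: 106 -> 598
11: ∅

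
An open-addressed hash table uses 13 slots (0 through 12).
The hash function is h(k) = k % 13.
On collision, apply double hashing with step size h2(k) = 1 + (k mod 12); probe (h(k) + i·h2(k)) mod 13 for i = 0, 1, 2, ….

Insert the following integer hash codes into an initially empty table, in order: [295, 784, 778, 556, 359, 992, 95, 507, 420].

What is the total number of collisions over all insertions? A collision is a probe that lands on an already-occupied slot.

295: h=9 -> slot 9
784: h=4 -> slot 4
778: h=11 -> slot 11
556: h=10 -> slot 10
359: h=8 -> slot 8
992: h=4, h2=9, probe 4,0 -> slot 0
95: h=4, h2=12, probe 4,3 -> slot 3
507: h=0, h2=4, probe 0,4,8,12 -> slot 12
420: h=4, h2=1, probe 4,5 -> slot 5
Table: [992, _, _, 95, 784, 420, _, _, 359, 295, 556, 778, 507]

6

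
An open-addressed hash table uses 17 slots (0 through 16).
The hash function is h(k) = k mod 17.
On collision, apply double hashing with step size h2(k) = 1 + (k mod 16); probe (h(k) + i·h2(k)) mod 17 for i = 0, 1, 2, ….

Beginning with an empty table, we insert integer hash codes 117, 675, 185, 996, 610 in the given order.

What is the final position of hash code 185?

8

Insert 117: h=15, slot 15 empty → index 15.
Insert 675: h=12, slot 12 empty → index 12.
Insert 185: h=15, h2=10, slot 15 occupied → index 8.
Insert 996: h=10, slot 10 empty → index 10.
Insert 610: h=15, h2=3, slot 15 occupied → index 1.
Table: [., 610, ., ., ., ., ., ., 185, ., 996, ., 675, ., ., 117, .]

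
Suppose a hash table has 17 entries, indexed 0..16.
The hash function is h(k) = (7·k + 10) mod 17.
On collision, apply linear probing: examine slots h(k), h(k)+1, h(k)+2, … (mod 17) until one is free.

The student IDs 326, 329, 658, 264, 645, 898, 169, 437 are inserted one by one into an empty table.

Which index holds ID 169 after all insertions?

326 hashes to 14; slot 14 is free -> place at 14.
329 hashes to 1; slot 1 is free -> place at 1.
658 hashes to 9; slot 9 is free -> place at 9.
264 hashes to 5; slot 5 is free -> place at 5.
645 hashes to 3; slot 3 is free -> place at 3.
898 hashes to 6; slot 6 is free -> place at 6.
169 hashes to 3; 3 taken -> place at 4.
437 hashes to 9; 9 taken -> place at 10.
Table: [∅, 329, ∅, 645, 169, 264, 898, ∅, ∅, 658, 437, ∅, ∅, ∅, 326, ∅, ∅]

4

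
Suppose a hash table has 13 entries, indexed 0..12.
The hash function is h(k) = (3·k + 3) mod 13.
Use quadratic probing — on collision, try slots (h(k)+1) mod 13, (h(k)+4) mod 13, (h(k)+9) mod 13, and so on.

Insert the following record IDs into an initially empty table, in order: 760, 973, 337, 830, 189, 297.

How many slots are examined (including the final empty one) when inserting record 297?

760 hashes to 8; slot 8 is free => place at 8.
973 hashes to 10; slot 10 is free => place at 10.
337 hashes to 0; slot 0 is free => place at 0.
830 hashes to 10; 10 taken => place at 11.
189 hashes to 11; 11 taken => place at 12.
297 hashes to 10; 10,11 taken => place at 1.
Table: [337, 297, ∅, ∅, ∅, ∅, ∅, ∅, 760, ∅, 973, 830, 189]

3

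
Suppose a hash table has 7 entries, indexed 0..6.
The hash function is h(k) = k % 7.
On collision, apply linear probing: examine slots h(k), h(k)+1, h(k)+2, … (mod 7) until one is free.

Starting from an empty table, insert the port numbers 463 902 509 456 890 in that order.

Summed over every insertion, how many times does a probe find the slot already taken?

3

Insert 463: h=1, slot 1 empty => index 1.
Insert 902: h=6, slot 6 empty => index 6.
Insert 509: h=5, slot 5 empty => index 5.
Insert 456: h=1, slot 1 occupied => index 2.
Insert 890: h=1, slots 1,2 occupied => index 3.
Table: [—, 463, 456, 890, —, 509, 902]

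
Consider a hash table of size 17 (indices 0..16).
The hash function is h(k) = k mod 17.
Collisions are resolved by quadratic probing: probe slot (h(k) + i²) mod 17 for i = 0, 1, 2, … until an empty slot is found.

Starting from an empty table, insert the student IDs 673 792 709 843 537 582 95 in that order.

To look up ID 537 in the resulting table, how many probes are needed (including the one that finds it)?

Insert 673: h=10, slot 10 empty → index 10.
Insert 792: h=10, slot 10 occupied → index 11.
Insert 709: h=12, slot 12 empty → index 12.
Insert 843: h=10, slots 10,11 occupied → index 14.
Insert 537: h=10, slots 10,11,14 occupied → index 2.
Insert 582: h=4, slot 4 empty → index 4.
Insert 95: h=10, slots 10,11,14,2 occupied → index 9.
Table: [., ., 537, ., 582, ., ., ., ., 95, 673, 792, 709, ., 843, ., .]
Lookup 537: h=10, probe 10,11,14,2 → found at 2.

4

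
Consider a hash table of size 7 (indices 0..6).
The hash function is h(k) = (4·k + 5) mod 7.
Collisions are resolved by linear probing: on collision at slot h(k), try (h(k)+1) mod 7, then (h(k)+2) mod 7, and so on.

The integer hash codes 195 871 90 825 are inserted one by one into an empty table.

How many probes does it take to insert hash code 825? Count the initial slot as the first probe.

4

195: h=1 -> slot 1
871: h=3 -> slot 3
90: h=1, probe 1,2 -> slot 2
825: h=1, probe 1,2,3,4 -> slot 4
Table: [∅, 195, 90, 871, 825, ∅, ∅]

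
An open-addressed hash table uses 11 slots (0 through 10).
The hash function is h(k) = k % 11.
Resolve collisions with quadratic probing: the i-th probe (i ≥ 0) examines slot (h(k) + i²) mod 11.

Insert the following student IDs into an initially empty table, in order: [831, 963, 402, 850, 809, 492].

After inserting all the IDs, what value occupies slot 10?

831 hashes to 6; slot 6 is free -> place at 6.
963 hashes to 6; 6 taken -> place at 7.
402 hashes to 6; 6,7 taken -> place at 10.
850 hashes to 3; slot 3 is free -> place at 3.
809 hashes to 6; 6,7,10 taken -> place at 4.
492 hashes to 8; slot 8 is free -> place at 8.
Table: [∅, ∅, ∅, 850, 809, ∅, 831, 963, 492, ∅, 402]

402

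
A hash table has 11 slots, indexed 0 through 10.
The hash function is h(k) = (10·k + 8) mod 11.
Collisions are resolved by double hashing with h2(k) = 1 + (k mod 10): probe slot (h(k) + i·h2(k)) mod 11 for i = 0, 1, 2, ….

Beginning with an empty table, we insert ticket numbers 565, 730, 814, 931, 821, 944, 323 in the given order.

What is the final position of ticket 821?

565 hashes to 4; slot 4 is free -> place at 4.
730 hashes to 4, h2=1; 4 taken -> place at 5.
814 hashes to 8; slot 8 is free -> place at 8.
931 hashes to 1; slot 1 is free -> place at 1.
821 hashes to 1, h2=2; 1 taken -> place at 3.
944 hashes to 10; slot 10 is free -> place at 10.
323 hashes to 4, h2=4; 4,8,1,5 taken -> place at 9.
Table: [—, 931, —, 821, 565, 730, —, —, 814, 323, 944]

3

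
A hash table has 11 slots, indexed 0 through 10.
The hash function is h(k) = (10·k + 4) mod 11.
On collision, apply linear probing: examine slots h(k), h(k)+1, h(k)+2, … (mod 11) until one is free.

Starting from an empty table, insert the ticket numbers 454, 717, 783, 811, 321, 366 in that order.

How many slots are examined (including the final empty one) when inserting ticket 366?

5

Insert 454: h=1, slot 1 empty → index 1.
Insert 717: h=2, slot 2 empty → index 2.
Insert 783: h=2, slot 2 occupied → index 3.
Insert 811: h=7, slot 7 empty → index 7.
Insert 321: h=2, slots 2,3 occupied → index 4.
Insert 366: h=1, slots 1,2,3,4 occupied → index 5.
Table: [., 454, 717, 783, 321, 366, ., 811, ., ., .]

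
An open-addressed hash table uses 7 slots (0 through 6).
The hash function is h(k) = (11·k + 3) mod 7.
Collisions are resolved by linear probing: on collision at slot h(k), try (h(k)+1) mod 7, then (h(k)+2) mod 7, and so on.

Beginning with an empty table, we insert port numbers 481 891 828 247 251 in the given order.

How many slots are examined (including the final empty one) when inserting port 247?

481: h=2 -> slot 2
891: h=4 -> slot 4
828: h=4, probe 4,5 -> slot 5
247: h=4, probe 4,5,6 -> slot 6
251: h=6, probe 6,0 -> slot 0
Table: [251, _, 481, _, 891, 828, 247]

3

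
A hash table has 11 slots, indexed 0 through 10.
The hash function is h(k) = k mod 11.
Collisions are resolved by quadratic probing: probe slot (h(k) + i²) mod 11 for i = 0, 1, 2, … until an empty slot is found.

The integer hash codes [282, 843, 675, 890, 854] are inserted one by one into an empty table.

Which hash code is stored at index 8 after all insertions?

843

282: h=7 => slot 7
843: h=7, probe 7,8 => slot 8
675: h=4 => slot 4
890: h=10 => slot 10
854: h=7, probe 7,8,0 => slot 0
Table: [854, ∅, ∅, ∅, 675, ∅, ∅, 282, 843, ∅, 890]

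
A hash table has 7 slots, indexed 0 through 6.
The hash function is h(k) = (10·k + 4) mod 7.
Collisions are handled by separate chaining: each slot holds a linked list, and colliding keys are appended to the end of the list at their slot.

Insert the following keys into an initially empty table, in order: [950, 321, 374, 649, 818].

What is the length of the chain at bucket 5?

2

Insert 950: h=5, bucket 5 empty -> new chain.
Insert 321: h=1, bucket 1 empty -> new chain.
Insert 374: h=6, bucket 6 empty -> new chain.
Insert 649: h=5, bucket 5 nonempty -> append to chain.
Insert 818: h=1, bucket 1 nonempty -> append to chain.
Final buckets:
0: ∅
1: 321 -> 818
2: ∅
3: ∅
4: ∅
5: 950 -> 649
6: 374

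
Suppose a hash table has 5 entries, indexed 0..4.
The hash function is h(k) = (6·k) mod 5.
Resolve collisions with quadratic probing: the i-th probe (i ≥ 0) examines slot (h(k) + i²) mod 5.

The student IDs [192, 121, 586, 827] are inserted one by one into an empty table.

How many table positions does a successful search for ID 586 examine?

3

192 hashes to 2; slot 2 is free => place at 2.
121 hashes to 1; slot 1 is free => place at 1.
586 hashes to 1; 1,2 taken => place at 0.
827 hashes to 2; 2 taken => place at 3.
Table: [586, 121, 192, 827, _]
Lookup 586: h=1, probe 1,2,0 → found at 0.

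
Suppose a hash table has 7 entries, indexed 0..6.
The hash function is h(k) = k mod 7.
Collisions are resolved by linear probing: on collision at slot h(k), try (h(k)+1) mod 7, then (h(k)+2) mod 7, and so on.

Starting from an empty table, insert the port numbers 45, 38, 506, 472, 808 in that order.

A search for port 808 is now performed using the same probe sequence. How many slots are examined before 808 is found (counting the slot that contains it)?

4

Insert 45: h=3, slot 3 empty -> index 3.
Insert 38: h=3, slot 3 occupied -> index 4.
Insert 506: h=2, slot 2 empty -> index 2.
Insert 472: h=3, slots 3,4 occupied -> index 5.
Insert 808: h=3, slots 3,4,5 occupied -> index 6.
Table: [_, _, 506, 45, 38, 472, 808]
Lookup 808: h=3, probe 3,4,5,6 → found at 6.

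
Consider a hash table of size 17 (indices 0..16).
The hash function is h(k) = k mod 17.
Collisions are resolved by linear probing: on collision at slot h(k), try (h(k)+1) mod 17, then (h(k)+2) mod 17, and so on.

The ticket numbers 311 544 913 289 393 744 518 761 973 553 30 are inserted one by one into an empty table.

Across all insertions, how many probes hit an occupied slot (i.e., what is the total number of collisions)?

4

Insert 311: h=5, slot 5 empty => index 5.
Insert 544: h=0, slot 0 empty => index 0.
Insert 913: h=12, slot 12 empty => index 12.
Insert 289: h=0, slot 0 occupied => index 1.
Insert 393: h=2, slot 2 empty => index 2.
Insert 744: h=13, slot 13 empty => index 13.
Insert 518: h=8, slot 8 empty => index 8.
Insert 761: h=13, slot 13 occupied => index 14.
Insert 973: h=4, slot 4 empty => index 4.
Insert 553: h=9, slot 9 empty => index 9.
Insert 30: h=13, slots 13,14 occupied => index 15.
Table: [544, 289, 393, ∅, 973, 311, ∅, ∅, 518, 553, ∅, ∅, 913, 744, 761, 30, ∅]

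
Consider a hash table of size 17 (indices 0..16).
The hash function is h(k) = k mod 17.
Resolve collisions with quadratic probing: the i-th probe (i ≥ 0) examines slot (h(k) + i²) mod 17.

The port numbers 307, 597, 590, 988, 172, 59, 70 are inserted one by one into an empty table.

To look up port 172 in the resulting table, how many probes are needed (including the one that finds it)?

3

307: h=1 => slot 1
597: h=2 => slot 2
590: h=12 => slot 12
988: h=2, probe 2,3 => slot 3
172: h=2, probe 2,3,6 => slot 6
59: h=8 => slot 8
70: h=2, probe 2,3,6,11 => slot 11
Table: [., 307, 597, 988, ., ., 172, ., 59, ., ., 70, 590, ., ., ., .]
Lookup 172: h=2, probe 2,3,6 → found at 6.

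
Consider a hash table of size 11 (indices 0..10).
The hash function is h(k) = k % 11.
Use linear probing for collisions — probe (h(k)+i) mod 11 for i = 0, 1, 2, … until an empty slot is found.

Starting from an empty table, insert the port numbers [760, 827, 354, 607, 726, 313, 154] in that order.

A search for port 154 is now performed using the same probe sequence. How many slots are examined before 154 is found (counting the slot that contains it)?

7

760: h=1 -> slot 1
827: h=2 -> slot 2
354: h=2, probe 2,3 -> slot 3
607: h=2, probe 2,3,4 -> slot 4
726: h=0 -> slot 0
313: h=5 -> slot 5
154: h=0, probe 0,1,2,3,4,5,6 -> slot 6
Table: [726, 760, 827, 354, 607, 313, 154, -, -, -, -]
Lookup 154: h=0, probe 0,1,2,3,4,5,6 → found at 6.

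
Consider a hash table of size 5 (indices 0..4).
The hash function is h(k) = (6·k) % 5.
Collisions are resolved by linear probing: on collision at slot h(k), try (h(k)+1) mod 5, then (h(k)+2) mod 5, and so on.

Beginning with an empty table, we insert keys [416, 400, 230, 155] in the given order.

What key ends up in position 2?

416 hashes to 1; slot 1 is free -> place at 1.
400 hashes to 0; slot 0 is free -> place at 0.
230 hashes to 0; 0,1 taken -> place at 2.
155 hashes to 0; 0,1,2 taken -> place at 3.
Table: [400, 416, 230, 155, ∅]

230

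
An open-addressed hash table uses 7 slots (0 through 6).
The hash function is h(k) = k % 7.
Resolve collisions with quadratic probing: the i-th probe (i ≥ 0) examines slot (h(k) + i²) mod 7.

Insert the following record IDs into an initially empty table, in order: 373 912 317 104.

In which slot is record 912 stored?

Insert 373: h=2, slot 2 empty → index 2.
Insert 912: h=2, slot 2 occupied → index 3.
Insert 317: h=2, slots 2,3 occupied → index 6.
Insert 104: h=6, slot 6 occupied → index 0.
Table: [104, ∅, 373, 912, ∅, ∅, 317]

3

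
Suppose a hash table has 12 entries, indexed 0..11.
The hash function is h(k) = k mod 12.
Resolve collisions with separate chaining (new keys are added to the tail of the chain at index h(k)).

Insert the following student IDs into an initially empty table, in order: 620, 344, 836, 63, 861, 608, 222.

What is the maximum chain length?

4

620 -> bucket 8
344 -> bucket 8 (collision)
836 -> bucket 8 (collision)
63 -> bucket 3
861 -> bucket 9
608 -> bucket 8 (collision)
222 -> bucket 6
Final buckets:
0: ∅
1: ∅
2: ∅
3: 63
4: ∅
5: ∅
6: 222
7: ∅
8: 620 -> 344 -> 836 -> 608
9: 861
10: ∅
11: ∅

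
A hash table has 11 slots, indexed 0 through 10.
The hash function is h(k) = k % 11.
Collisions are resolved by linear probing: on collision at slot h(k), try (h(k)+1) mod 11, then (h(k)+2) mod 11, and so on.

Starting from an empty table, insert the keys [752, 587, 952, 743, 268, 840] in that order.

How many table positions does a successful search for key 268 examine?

752 hashes to 4; slot 4 is free -> place at 4.
587 hashes to 4; 4 taken -> place at 5.
952 hashes to 6; slot 6 is free -> place at 6.
743 hashes to 6; 6 taken -> place at 7.
268 hashes to 4; 4,5,6,7 taken -> place at 8.
840 hashes to 4; 4,5,6,7,8 taken -> place at 9.
Table: [∅, ∅, ∅, ∅, 752, 587, 952, 743, 268, 840, ∅]
Lookup 268: h=4, probe 4,5,6,7,8 → found at 8.

5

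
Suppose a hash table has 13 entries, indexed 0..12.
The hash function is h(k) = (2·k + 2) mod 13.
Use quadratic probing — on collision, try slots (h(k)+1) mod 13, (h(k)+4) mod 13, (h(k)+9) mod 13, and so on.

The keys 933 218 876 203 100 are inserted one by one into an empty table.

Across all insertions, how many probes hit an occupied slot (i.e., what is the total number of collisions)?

933: h=9 -> slot 9
218: h=9, probe 9,10 -> slot 10
876: h=12 -> slot 12
203: h=5 -> slot 5
100: h=7 -> slot 7
Table: [., ., ., ., ., 203, ., 100, ., 933, 218, ., 876]

1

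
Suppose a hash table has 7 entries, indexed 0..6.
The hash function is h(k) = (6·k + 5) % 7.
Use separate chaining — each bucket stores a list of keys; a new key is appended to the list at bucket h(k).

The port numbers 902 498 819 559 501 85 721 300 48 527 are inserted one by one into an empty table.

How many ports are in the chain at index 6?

902 → bucket 6
498 → bucket 4
819 → bucket 5
559 → bucket 6 (collision)
501 → bucket 1
85 → bucket 4 (collision)
721 → bucket 5 (collision)
300 → bucket 6 (collision)
48 → bucket 6 (collision)
527 → bucket 3
Final buckets:
0: _
1: 501
2: _
3: 527
4: 498 -> 85
5: 819 -> 721
6: 902 -> 559 -> 300 -> 48

4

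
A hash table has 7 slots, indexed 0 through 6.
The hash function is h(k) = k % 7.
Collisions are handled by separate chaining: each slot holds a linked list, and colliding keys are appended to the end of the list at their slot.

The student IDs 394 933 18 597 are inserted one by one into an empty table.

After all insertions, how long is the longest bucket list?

3

394 -> bucket 2
933 -> bucket 2 (collision)
18 -> bucket 4
597 -> bucket 2 (collision)
Final buckets:
0: ∅
1: ∅
2: 394 -> 933 -> 597
3: ∅
4: 18
5: ∅
6: ∅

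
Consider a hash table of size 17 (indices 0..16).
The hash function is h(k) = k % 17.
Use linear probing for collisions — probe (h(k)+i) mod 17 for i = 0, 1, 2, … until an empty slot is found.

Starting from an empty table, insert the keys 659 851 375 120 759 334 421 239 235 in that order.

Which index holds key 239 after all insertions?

4

659: h=13 → slot 13
851: h=1 → slot 1
375: h=1, probe 1,2 → slot 2
120: h=1, probe 1,2,3 → slot 3
759: h=11 → slot 11
334: h=11, probe 11,12 → slot 12
421: h=13, probe 13,14 → slot 14
239: h=1, probe 1,2,3,4 → slot 4
235: h=14, probe 14,15 → slot 15
Table: [-, 851, 375, 120, 239, -, -, -, -, -, -, 759, 334, 659, 421, 235, -]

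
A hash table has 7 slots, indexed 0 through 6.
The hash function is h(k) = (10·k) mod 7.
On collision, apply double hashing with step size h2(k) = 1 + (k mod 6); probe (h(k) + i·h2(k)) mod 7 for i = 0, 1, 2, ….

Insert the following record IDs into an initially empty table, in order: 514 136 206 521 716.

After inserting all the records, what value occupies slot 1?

521

Insert 514: h=2, slot 2 empty -> index 2.
Insert 136: h=2, h2=5, slot 2 occupied -> index 0.
Insert 206: h=2, h2=3, slot 2 occupied -> index 5.
Insert 521: h=2, h2=6, slot 2 occupied -> index 1.
Insert 716: h=6, slot 6 empty -> index 6.
Table: [136, 521, 514, _, _, 206, 716]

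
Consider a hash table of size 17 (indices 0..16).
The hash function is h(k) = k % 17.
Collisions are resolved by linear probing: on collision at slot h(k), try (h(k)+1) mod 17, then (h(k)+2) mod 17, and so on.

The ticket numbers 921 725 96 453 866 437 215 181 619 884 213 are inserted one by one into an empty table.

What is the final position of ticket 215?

15

921 hashes to 3; slot 3 is free => place at 3.
725 hashes to 11; slot 11 is free => place at 11.
96 hashes to 11; 11 taken => place at 12.
453 hashes to 11; 11,12 taken => place at 13.
866 hashes to 16; slot 16 is free => place at 16.
437 hashes to 12; 12,13 taken => place at 14.
215 hashes to 11; 11,12,13,14 taken => place at 15.
181 hashes to 11; 11,12,13,14,15,16 taken => place at 0.
619 hashes to 7; slot 7 is free => place at 7.
884 hashes to 0; 0 taken => place at 1.
213 hashes to 9; slot 9 is free => place at 9.
Table: [181, 884, —, 921, —, —, —, 619, —, 213, —, 725, 96, 453, 437, 215, 866]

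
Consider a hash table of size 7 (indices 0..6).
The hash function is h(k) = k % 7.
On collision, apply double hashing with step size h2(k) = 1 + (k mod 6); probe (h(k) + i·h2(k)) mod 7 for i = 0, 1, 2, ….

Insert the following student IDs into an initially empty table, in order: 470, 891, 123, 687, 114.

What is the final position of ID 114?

470 hashes to 1; slot 1 is free → place at 1.
891 hashes to 2; slot 2 is free → place at 2.
123 hashes to 4; slot 4 is free → place at 4.
687 hashes to 1, h2=4; 1 taken → place at 5.
114 hashes to 2, h2=1; 2 taken → place at 3.
Table: [., 470, 891, 114, 123, 687, .]

3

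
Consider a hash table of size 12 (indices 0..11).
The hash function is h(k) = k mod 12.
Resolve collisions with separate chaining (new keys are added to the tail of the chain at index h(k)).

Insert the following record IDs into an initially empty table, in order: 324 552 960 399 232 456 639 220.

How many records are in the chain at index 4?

2

Insert 324: h=0, bucket 0 empty -> new chain.
Insert 552: h=0, bucket 0 nonempty -> append to chain.
Insert 960: h=0, bucket 0 nonempty -> append to chain.
Insert 399: h=3, bucket 3 empty -> new chain.
Insert 232: h=4, bucket 4 empty -> new chain.
Insert 456: h=0, bucket 0 nonempty -> append to chain.
Insert 639: h=3, bucket 3 nonempty -> append to chain.
Insert 220: h=4, bucket 4 nonempty -> append to chain.
Final buckets:
0: 324 -> 552 -> 960 -> 456
1: .
2: .
3: 399 -> 639
4: 232 -> 220
5: .
6: .
7: .
8: .
9: .
10: .
11: .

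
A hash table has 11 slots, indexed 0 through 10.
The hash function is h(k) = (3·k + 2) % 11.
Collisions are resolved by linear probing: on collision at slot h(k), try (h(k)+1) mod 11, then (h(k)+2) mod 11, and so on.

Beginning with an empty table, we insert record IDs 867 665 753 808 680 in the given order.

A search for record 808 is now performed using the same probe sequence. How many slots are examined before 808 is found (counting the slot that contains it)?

867: h=7 → slot 7
665: h=6 → slot 6
753: h=6, probe 6,7,8 → slot 8
808: h=6, probe 6,7,8,9 → slot 9
680: h=7, probe 7,8,9,10 → slot 10
Table: [∅, ∅, ∅, ∅, ∅, ∅, 665, 867, 753, 808, 680]
Lookup 808: h=6, probe 6,7,8,9 → found at 9.

4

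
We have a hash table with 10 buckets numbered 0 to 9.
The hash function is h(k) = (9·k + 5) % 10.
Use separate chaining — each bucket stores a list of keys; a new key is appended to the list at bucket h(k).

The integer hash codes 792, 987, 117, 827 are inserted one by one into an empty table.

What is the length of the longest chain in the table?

3

Insert 792: h=3, bucket 3 empty -> new chain.
Insert 987: h=8, bucket 8 empty -> new chain.
Insert 117: h=8, bucket 8 nonempty -> append to chain.
Insert 827: h=8, bucket 8 nonempty -> append to chain.
Final buckets:
0: .
1: .
2: .
3: 792
4: .
5: .
6: .
7: .
8: 987 -> 117 -> 827
9: .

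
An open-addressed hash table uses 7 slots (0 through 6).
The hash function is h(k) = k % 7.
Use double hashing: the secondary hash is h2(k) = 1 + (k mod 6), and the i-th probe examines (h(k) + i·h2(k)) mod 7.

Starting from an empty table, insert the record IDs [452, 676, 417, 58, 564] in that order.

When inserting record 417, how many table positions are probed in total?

452 hashes to 4; slot 4 is free => place at 4.
676 hashes to 4, h2=5; 4 taken => place at 2.
417 hashes to 4, h2=4; 4 taken => place at 1.
58 hashes to 2, h2=5; 2 taken => place at 0.
564 hashes to 4, h2=1; 4 taken => place at 5.
Table: [58, 417, 676, ., 452, 564, .]

2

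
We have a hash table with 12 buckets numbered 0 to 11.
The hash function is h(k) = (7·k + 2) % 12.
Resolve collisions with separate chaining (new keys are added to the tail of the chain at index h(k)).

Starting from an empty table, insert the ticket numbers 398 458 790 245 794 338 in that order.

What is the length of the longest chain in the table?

Insert 398: h=4, bucket 4 empty -> new chain.
Insert 458: h=4, bucket 4 nonempty -> append to chain.
Insert 790: h=0, bucket 0 empty -> new chain.
Insert 245: h=1, bucket 1 empty -> new chain.
Insert 794: h=4, bucket 4 nonempty -> append to chain.
Insert 338: h=4, bucket 4 nonempty -> append to chain.
Final buckets:
0: 790
1: 245
2: —
3: —
4: 398 -> 458 -> 794 -> 338
5: —
6: —
7: —
8: —
9: —
10: —
11: —

4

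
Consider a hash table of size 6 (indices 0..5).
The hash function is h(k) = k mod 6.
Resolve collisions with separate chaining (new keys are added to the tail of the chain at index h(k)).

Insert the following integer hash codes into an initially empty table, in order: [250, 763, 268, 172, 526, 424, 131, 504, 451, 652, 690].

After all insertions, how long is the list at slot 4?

6

250 -> bucket 4
763 -> bucket 1
268 -> bucket 4 (collision)
172 -> bucket 4 (collision)
526 -> bucket 4 (collision)
424 -> bucket 4 (collision)
131 -> bucket 5
504 -> bucket 0
451 -> bucket 1 (collision)
652 -> bucket 4 (collision)
690 -> bucket 0 (collision)
Final buckets:
0: 504 -> 690
1: 763 -> 451
2: —
3: —
4: 250 -> 268 -> 172 -> 526 -> 424 -> 652
5: 131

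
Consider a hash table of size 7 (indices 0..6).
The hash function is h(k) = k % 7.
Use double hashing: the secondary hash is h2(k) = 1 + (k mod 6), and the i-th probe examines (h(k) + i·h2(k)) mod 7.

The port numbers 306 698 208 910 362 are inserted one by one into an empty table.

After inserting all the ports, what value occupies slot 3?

208

Insert 306: h=5, slot 5 empty => index 5.
Insert 698: h=5, h2=3, slot 5 occupied => index 1.
Insert 208: h=5, h2=5, slot 5 occupied => index 3.
Insert 910: h=0, slot 0 empty => index 0.
Insert 362: h=5, h2=3, slots 5,1 occupied => index 4.
Table: [910, 698, -, 208, 362, 306, -]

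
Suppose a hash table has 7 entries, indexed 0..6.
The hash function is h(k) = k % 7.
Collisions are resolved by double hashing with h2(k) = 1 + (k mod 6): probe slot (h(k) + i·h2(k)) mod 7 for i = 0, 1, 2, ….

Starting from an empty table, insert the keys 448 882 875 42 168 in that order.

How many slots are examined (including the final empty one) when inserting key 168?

4

448: h=0 → slot 0
882: h=0, h2=1, probe 0,1 → slot 1
875: h=0, h2=6, probe 0,6 → slot 6
42: h=0, h2=1, probe 0,1,2 → slot 2
168: h=0, h2=1, probe 0,1,2,3 → slot 3
Table: [448, 882, 42, 168, _, _, 875]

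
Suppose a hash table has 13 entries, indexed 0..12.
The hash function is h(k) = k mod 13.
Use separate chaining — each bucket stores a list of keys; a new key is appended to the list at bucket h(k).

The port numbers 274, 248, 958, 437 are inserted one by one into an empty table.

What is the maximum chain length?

Insert 274: h=1, bucket 1 empty → new chain.
Insert 248: h=1, bucket 1 nonempty → append to chain.
Insert 958: h=9, bucket 9 empty → new chain.
Insert 437: h=8, bucket 8 empty → new chain.
Final buckets:
0: ∅
1: 274 -> 248
2: ∅
3: ∅
4: ∅
5: ∅
6: ∅
7: ∅
8: 437
9: 958
10: ∅
11: ∅
12: ∅

2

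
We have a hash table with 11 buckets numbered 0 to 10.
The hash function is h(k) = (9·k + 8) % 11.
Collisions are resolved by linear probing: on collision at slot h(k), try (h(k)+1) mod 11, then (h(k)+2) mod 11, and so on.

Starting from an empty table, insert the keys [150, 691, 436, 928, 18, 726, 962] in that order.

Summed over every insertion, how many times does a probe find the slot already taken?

150: h=5 => slot 5
691: h=1 => slot 1
436: h=5, probe 5,6 => slot 6
928: h=0 => slot 0
18: h=5, probe 5,6,7 => slot 7
726: h=8 => slot 8
962: h=9 => slot 9
Table: [928, 691, ., ., ., 150, 436, 18, 726, 962, .]

3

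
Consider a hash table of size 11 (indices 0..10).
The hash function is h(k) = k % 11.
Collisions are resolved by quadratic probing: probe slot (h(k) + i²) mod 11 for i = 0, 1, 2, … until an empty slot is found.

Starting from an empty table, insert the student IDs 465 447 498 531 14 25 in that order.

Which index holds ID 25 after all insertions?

6

465 hashes to 3; slot 3 is free => place at 3.
447 hashes to 7; slot 7 is free => place at 7.
498 hashes to 3; 3 taken => place at 4.
531 hashes to 3; 3,4,7 taken => place at 1.
14 hashes to 3; 3,4,7,1 taken => place at 8.
25 hashes to 3; 3,4,7,1,8 taken => place at 6.
Table: [∅, 531, ∅, 465, 498, ∅, 25, 447, 14, ∅, ∅]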